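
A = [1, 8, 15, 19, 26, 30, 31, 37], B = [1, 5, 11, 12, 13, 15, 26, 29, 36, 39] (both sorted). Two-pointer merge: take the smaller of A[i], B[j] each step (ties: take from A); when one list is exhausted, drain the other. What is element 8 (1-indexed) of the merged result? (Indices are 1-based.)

[i=1,j=1] A[i]=1<=B[j]=1 take 1 → i++
[i=2,j=1] A[i]=8>B[j]=1 take 1 → j++
[i=2,j=2] A[i]=8>B[j]=5 take 5 → j++
[i=2,j=3] A[i]=8<=B[j]=11 take 8 → i++
[i=3,j=3] A[i]=15>B[j]=11 take 11 → j++
[i=3,j=4] A[i]=15>B[j]=12 take 12 → j++
[i=3,j=5] A[i]=15>B[j]=13 take 13 → j++
[i=3,j=6] A[i]=15<=B[j]=15 take 15 → i++
[i=4,j=6] A[i]=19>B[j]=15 take 15 → j++
[i=4,j=7] A[i]=19<=B[j]=26 take 19 → i++
[i=5,j=7] A[i]=26<=B[j]=26 take 26 → i++
[i=6,j=7] A[i]=30>B[j]=26 take 26 → j++
[i=6,j=8] A[i]=30>B[j]=29 take 29 → j++
[i=6,j=9] A[i]=30<=B[j]=36 take 30 → i++
[i=7,j=9] A[i]=31<=B[j]=36 take 31 → i++
[i=8,j=9] A[i]=37>B[j]=36 take 36 → j++
[i=8,j=10] A[i]=37<=B[j]=39 take 37 → i++
[i=9,j=10] A done, take B[j]=39 → j++

merged[8] = 15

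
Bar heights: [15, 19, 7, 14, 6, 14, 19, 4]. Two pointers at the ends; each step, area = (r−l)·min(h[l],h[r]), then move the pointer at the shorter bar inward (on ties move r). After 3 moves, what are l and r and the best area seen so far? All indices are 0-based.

l=1, r=5, best area=95

[0,7] min(15,4)*7=28 best=28 * → r--
[0,6] min(15,19)*6=90 best=90 * → l++
[1,6] min(19,19)*5=95 best=95 * → r--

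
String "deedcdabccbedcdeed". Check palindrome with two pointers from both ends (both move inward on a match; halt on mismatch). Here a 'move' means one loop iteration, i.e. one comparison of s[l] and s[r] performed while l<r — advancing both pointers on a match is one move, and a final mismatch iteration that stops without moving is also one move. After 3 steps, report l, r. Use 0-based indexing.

l=0 r=17: 'd'=='d', l++,r--
l=1 r=16: 'e'=='e', l++,r--
l=2 r=15: 'e'=='e', l++,r--

l=3, r=14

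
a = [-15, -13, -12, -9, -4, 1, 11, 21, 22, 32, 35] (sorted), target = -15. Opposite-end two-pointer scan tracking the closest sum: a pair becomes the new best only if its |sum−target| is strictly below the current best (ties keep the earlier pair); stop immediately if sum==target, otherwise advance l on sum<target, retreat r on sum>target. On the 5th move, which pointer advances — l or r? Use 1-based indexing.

l=1 r=11: -15+35=20 d=35 *, r--
l=1 r=10: -15+32=17 d=32 *, r--
l=1 r=9: -15+22=7 d=22 *, r--
l=1 r=8: -15+21=6 d=21 *, r--
l=1 r=7: -15+11=-4 d=11 *, r--

r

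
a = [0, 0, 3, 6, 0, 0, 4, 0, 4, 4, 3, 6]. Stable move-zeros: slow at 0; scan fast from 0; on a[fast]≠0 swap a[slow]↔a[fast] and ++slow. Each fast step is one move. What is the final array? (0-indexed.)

[3, 6, 4, 4, 4, 3, 6, 0, 0, 0, 0, 0]

(s=0,f=0) a[fast]=0 → fast++
(s=0,f=1) a[fast]=0 → fast++
(s=0,f=2) a[fast]=3≠0 swap→a[0]=3 → slow++,fast++
(s=1,f=3) a[fast]=6≠0 swap→a[1]=6 → slow++,fast++
(s=2,f=4) a[fast]=0 → fast++
(s=2,f=5) a[fast]=0 → fast++
(s=2,f=6) a[fast]=4≠0 swap→a[2]=4 → slow++,fast++
(s=3,f=7) a[fast]=0 → fast++
(s=3,f=8) a[fast]=4≠0 swap→a[3]=4 → slow++,fast++
(s=4,f=9) a[fast]=4≠0 swap→a[4]=4 → slow++,fast++
(s=5,f=10) a[fast]=3≠0 swap→a[5]=3 → slow++,fast++
(s=6,f=11) a[fast]=6≠0 swap→a[6]=6 → slow++,fast++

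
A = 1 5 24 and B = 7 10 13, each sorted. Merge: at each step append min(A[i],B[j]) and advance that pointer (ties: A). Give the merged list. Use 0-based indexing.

[i=0,j=0] A[i]=1<=B[j]=7 take 1 → i++
[i=1,j=0] A[i]=5<=B[j]=7 take 5 → i++
[i=2,j=0] A[i]=24>B[j]=7 take 7 → j++
[i=2,j=1] A[i]=24>B[j]=10 take 10 → j++
[i=2,j=2] A[i]=24>B[j]=13 take 13 → j++
[i=2,j=3] B done, take A[i]=24 → i++

[1, 5, 7, 10, 13, 24]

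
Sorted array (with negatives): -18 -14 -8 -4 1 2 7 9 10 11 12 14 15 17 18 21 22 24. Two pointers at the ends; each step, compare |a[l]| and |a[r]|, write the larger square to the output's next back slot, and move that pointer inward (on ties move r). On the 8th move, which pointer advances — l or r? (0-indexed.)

r

[0,17] |-18|<=|24| out[17]=576 → r--
[0,16] |-18|<=|22| out[16]=484 → r--
[0,15] |-18|<=|21| out[15]=441 → r--
[0,14] |-18|<=|18| out[14]=324 → r--
[0,13] |-18|>|17| out[13]=324 → l++
[1,13] |-14|<=|17| out[12]=289 → r--
[1,12] |-14|<=|15| out[11]=225 → r--
[1,11] |-14|<=|14| out[10]=196 → r--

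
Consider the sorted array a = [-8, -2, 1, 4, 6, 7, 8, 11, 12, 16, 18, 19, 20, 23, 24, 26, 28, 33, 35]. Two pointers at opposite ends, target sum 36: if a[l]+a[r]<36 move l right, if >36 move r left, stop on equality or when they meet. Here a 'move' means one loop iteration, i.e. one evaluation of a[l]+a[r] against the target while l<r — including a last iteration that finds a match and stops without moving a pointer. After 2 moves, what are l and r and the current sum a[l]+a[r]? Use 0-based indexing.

l=0 r=18: -8+35=27 <36, l++
l=1 r=18: -2+35=33 <36, l++

l=2, r=18, sum=36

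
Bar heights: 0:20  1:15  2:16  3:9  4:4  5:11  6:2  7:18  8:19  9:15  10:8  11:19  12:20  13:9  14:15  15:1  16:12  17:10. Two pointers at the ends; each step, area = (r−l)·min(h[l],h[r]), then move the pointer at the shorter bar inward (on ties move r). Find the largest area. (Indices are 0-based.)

l=0 r=17: min(20,10)*17=170 best=170 *, r--
l=0 r=16: min(20,12)*16=192 best=192 *, r--
l=0 r=15: min(20,1)*15=15 best=192, r--
l=0 r=14: min(20,15)*14=210 best=210 *, r--
l=0 r=13: min(20,9)*13=117 best=210, r--
l=0 r=12: min(20,20)*12=240 best=240 *, r--
l=0 r=11: min(20,19)*11=209 best=240, r--
l=0 r=10: min(20,8)*10=80 best=240, r--
l=0 r=9: min(20,15)*9=135 best=240, r--
l=0 r=8: min(20,19)*8=152 best=240, r--
l=0 r=7: min(20,18)*7=126 best=240, r--
l=0 r=6: min(20,2)*6=12 best=240, r--
l=0 r=5: min(20,11)*5=55 best=240, r--
l=0 r=4: min(20,4)*4=16 best=240, r--
l=0 r=3: min(20,9)*3=27 best=240, r--
l=0 r=2: min(20,16)*2=32 best=240, r--
l=0 r=1: min(20,15)*1=15 best=240, r--

max area = 240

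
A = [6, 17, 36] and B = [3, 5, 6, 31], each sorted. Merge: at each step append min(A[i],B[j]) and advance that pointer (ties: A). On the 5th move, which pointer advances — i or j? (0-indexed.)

[i=0,j=0] A[i]=6>B[j]=3 take 3 → j++
[i=0,j=1] A[i]=6>B[j]=5 take 5 → j++
[i=0,j=2] A[i]=6<=B[j]=6 take 6 → i++
[i=1,j=2] A[i]=17>B[j]=6 take 6 → j++
[i=1,j=3] A[i]=17<=B[j]=31 take 17 → i++

i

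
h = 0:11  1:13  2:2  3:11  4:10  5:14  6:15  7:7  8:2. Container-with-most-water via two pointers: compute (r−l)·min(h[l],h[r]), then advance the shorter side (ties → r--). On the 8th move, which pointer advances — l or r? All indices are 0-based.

[0,8] min(11,2)*8=16 best=16 * → r--
[0,7] min(11,7)*7=49 best=49 * → r--
[0,6] min(11,15)*6=66 best=66 * → l++
[1,6] min(13,15)*5=65 best=66 → l++
[2,6] min(2,15)*4=8 best=66 → l++
[3,6] min(11,15)*3=33 best=66 → l++
[4,6] min(10,15)*2=20 best=66 → l++
[5,6] min(14,15)*1=14 best=66 → l++

l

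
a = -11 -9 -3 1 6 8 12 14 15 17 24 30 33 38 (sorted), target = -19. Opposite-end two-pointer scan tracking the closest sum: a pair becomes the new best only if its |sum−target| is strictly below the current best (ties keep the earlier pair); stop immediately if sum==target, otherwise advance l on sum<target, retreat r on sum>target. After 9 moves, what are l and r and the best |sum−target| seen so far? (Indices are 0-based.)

l=0 r=13: -11+38=27 d=46 *, r--
l=0 r=12: -11+33=22 d=41 *, r--
l=0 r=11: -11+30=19 d=38 *, r--
l=0 r=10: -11+24=13 d=32 *, r--
l=0 r=9: -11+17=6 d=25 *, r--
l=0 r=8: -11+15=4 d=23 *, r--
l=0 r=7: -11+14=3 d=22 *, r--
l=0 r=6: -11+12=1 d=20 *, r--
l=0 r=5: -11+8=-3 d=16 *, r--

l=0, r=4, best |Δ|=16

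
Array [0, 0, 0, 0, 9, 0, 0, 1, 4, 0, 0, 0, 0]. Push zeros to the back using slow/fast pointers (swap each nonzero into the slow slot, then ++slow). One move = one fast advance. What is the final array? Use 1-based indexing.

slow=1 fast=1: a[fast]=0, fast++
slow=1 fast=2: a[fast]=0, fast++
slow=1 fast=3: a[fast]=0, fast++
slow=1 fast=4: a[fast]=0, fast++
slow=1 fast=5: a[fast]=9≠0 swap→a[1]=9, slow++,fast++
slow=2 fast=6: a[fast]=0, fast++
slow=2 fast=7: a[fast]=0, fast++
slow=2 fast=8: a[fast]=1≠0 swap→a[2]=1, slow++,fast++
slow=3 fast=9: a[fast]=4≠0 swap→a[3]=4, slow++,fast++
slow=4 fast=10: a[fast]=0, fast++
slow=4 fast=11: a[fast]=0, fast++
slow=4 fast=12: a[fast]=0, fast++
slow=4 fast=13: a[fast]=0, fast++

[9, 1, 4, 0, 0, 0, 0, 0, 0, 0, 0, 0, 0]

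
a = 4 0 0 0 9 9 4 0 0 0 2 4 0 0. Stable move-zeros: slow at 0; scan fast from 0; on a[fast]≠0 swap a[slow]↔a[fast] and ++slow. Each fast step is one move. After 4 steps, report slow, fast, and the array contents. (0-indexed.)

(s=0,f=0) a[fast]=4≠0 swap→a[0]=4 → slow++,fast++
(s=1,f=1) a[fast]=0 → fast++
(s=1,f=2) a[fast]=0 → fast++
(s=1,f=3) a[fast]=0 → fast++

slow=1, fast=4, a=[4, 0, 0, 0, 9, 9, 4, 0, 0, 0, 2, 4, 0, 0]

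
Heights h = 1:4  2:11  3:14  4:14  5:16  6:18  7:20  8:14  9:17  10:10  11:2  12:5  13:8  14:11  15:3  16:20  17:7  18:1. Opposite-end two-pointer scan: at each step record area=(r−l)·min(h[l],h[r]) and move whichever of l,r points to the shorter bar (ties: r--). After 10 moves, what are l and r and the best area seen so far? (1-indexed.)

[1,18] min(4,1)*17=17 best=17 * → r--
[1,17] min(4,7)*16=64 best=64 * → l++
[2,17] min(11,7)*15=105 best=105 * → r--
[2,16] min(11,20)*14=154 best=154 * → l++
[3,16] min(14,20)*13=182 best=182 * → l++
[4,16] min(14,20)*12=168 best=182 → l++
[5,16] min(16,20)*11=176 best=182 → l++
[6,16] min(18,20)*10=180 best=182 → l++
[7,16] min(20,20)*9=180 best=182 → r--
[7,15] min(20,3)*8=24 best=182 → r--

l=7, r=14, best area=182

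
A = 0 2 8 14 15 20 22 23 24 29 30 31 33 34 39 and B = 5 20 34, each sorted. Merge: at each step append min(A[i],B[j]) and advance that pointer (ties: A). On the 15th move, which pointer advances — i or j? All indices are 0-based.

[i=0,j=0] A[i]=0<=B[j]=5 take 0 → i++
[i=1,j=0] A[i]=2<=B[j]=5 take 2 → i++
[i=2,j=0] A[i]=8>B[j]=5 take 5 → j++
[i=2,j=1] A[i]=8<=B[j]=20 take 8 → i++
[i=3,j=1] A[i]=14<=B[j]=20 take 14 → i++
[i=4,j=1] A[i]=15<=B[j]=20 take 15 → i++
[i=5,j=1] A[i]=20<=B[j]=20 take 20 → i++
[i=6,j=1] A[i]=22>B[j]=20 take 20 → j++
[i=6,j=2] A[i]=22<=B[j]=34 take 22 → i++
[i=7,j=2] A[i]=23<=B[j]=34 take 23 → i++
[i=8,j=2] A[i]=24<=B[j]=34 take 24 → i++
[i=9,j=2] A[i]=29<=B[j]=34 take 29 → i++
[i=10,j=2] A[i]=30<=B[j]=34 take 30 → i++
[i=11,j=2] A[i]=31<=B[j]=34 take 31 → i++
[i=12,j=2] A[i]=33<=B[j]=34 take 33 → i++

i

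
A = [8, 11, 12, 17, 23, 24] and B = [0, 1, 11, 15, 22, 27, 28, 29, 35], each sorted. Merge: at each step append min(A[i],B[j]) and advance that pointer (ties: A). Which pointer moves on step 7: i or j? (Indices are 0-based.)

j

i=0 j=0: A[i]=8>B[j]=0 take 0, j++
i=0 j=1: A[i]=8>B[j]=1 take 1, j++
i=0 j=2: A[i]=8<=B[j]=11 take 8, i++
i=1 j=2: A[i]=11<=B[j]=11 take 11, i++
i=2 j=2: A[i]=12>B[j]=11 take 11, j++
i=2 j=3: A[i]=12<=B[j]=15 take 12, i++
i=3 j=3: A[i]=17>B[j]=15 take 15, j++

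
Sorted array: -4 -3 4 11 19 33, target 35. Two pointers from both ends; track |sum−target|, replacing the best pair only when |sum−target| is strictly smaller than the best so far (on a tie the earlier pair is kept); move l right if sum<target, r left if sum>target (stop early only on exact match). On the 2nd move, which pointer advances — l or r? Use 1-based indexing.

l

l=1 r=6: -4+33=29 d=6 *, l++
l=2 r=6: -3+33=30 d=5 *, l++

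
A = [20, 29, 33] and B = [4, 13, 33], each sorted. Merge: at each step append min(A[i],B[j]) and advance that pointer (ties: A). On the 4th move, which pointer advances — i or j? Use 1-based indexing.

[i=1,j=1] A[i]=20>B[j]=4 take 4 → j++
[i=1,j=2] A[i]=20>B[j]=13 take 13 → j++
[i=1,j=3] A[i]=20<=B[j]=33 take 20 → i++
[i=2,j=3] A[i]=29<=B[j]=33 take 29 → i++

i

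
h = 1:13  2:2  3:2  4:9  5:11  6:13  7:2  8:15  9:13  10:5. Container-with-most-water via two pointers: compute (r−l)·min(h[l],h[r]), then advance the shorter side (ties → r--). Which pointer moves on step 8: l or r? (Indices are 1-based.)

l=1 r=10: min(13,5)*9=45 best=45 *, r--
l=1 r=9: min(13,13)*8=104 best=104 *, r--
l=1 r=8: min(13,15)*7=91 best=104, l++
l=2 r=8: min(2,15)*6=12 best=104, l++
l=3 r=8: min(2,15)*5=10 best=104, l++
l=4 r=8: min(9,15)*4=36 best=104, l++
l=5 r=8: min(11,15)*3=33 best=104, l++
l=6 r=8: min(13,15)*2=26 best=104, l++

l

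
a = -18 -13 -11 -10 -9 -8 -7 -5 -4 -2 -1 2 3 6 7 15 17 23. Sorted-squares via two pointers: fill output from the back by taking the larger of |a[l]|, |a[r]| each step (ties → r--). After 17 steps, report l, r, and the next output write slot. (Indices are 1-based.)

l=1 r=18: |-18|<=|23| out[18]=529, r--
l=1 r=17: |-18|>|17| out[17]=324, l++
l=2 r=17: |-13|<=|17| out[16]=289, r--
l=2 r=16: |-13|<=|15| out[15]=225, r--
l=2 r=15: |-13|>|7| out[14]=169, l++
l=3 r=15: |-11|>|7| out[13]=121, l++
l=4 r=15: |-10|>|7| out[12]=100, l++
l=5 r=15: |-9|>|7| out[11]=81, l++
l=6 r=15: |-8|>|7| out[10]=64, l++
l=7 r=15: |-7|<=|7| out[9]=49, r--
l=7 r=14: |-7|>|6| out[8]=49, l++
l=8 r=14: |-5|<=|6| out[7]=36, r--
l=8 r=13: |-5|>|3| out[6]=25, l++
l=9 r=13: |-4|>|3| out[5]=16, l++
l=10 r=13: |-2|<=|3| out[4]=9, r--
l=10 r=12: |-2|<=|2| out[3]=4, r--
l=10 r=11: |-2|>|-1| out[2]=4, l++

l=11, r=11, next write slot=1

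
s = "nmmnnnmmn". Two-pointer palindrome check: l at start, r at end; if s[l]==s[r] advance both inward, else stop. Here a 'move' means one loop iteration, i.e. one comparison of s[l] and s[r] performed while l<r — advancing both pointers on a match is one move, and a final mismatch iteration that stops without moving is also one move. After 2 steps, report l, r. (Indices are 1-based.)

[1,9] 'n'=='n' → l++,r--
[2,8] 'm'=='m' → l++,r--

l=3, r=7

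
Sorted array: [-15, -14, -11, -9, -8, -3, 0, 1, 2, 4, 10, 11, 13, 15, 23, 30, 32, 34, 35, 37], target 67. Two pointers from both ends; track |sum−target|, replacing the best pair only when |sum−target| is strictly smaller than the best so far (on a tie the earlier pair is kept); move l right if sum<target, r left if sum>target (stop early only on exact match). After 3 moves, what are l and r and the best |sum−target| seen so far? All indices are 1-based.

l=4, r=20, best |Δ|=41

[1,20] -15+37=22 d=45 * → l++
[2,20] -14+37=23 d=44 * → l++
[3,20] -11+37=26 d=41 * → l++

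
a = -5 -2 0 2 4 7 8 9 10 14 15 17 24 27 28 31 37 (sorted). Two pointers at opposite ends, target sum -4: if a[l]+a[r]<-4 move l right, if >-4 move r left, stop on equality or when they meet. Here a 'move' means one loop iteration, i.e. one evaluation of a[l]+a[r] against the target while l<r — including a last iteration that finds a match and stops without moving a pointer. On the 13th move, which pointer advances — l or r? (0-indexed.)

l=0 r=16: -5+37=32 >-4, r--
l=0 r=15: -5+31=26 >-4, r--
l=0 r=14: -5+28=23 >-4, r--
l=0 r=13: -5+27=22 >-4, r--
l=0 r=12: -5+24=19 >-4, r--
l=0 r=11: -5+17=12 >-4, r--
l=0 r=10: -5+15=10 >-4, r--
l=0 r=9: -5+14=9 >-4, r--
l=0 r=8: -5+10=5 >-4, r--
l=0 r=7: -5+9=4 >-4, r--
l=0 r=6: -5+8=3 >-4, r--
l=0 r=5: -5+7=2 >-4, r--
l=0 r=4: -5+4=-1 >-4, r--

r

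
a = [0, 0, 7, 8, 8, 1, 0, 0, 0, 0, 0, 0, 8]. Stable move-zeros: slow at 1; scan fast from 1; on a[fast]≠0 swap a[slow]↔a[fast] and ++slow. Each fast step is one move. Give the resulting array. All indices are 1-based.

(s=1,f=1) a[fast]=0 → fast++
(s=1,f=2) a[fast]=0 → fast++
(s=1,f=3) a[fast]=7≠0 swap→a[1]=7 → slow++,fast++
(s=2,f=4) a[fast]=8≠0 swap→a[2]=8 → slow++,fast++
(s=3,f=5) a[fast]=8≠0 swap→a[3]=8 → slow++,fast++
(s=4,f=6) a[fast]=1≠0 swap→a[4]=1 → slow++,fast++
(s=5,f=7) a[fast]=0 → fast++
(s=5,f=8) a[fast]=0 → fast++
(s=5,f=9) a[fast]=0 → fast++
(s=5,f=10) a[fast]=0 → fast++
(s=5,f=11) a[fast]=0 → fast++
(s=5,f=12) a[fast]=0 → fast++
(s=5,f=13) a[fast]=8≠0 swap→a[5]=8 → slow++,fast++

[7, 8, 8, 1, 8, 0, 0, 0, 0, 0, 0, 0, 0]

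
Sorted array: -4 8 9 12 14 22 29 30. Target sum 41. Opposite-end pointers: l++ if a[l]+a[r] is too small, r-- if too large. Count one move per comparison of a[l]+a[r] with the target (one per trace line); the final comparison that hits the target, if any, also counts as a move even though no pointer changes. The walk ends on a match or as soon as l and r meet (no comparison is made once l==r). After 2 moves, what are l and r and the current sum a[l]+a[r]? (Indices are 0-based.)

[0,7] -4+30=26 <41 → l++
[1,7] 8+30=38 <41 → l++

l=2, r=7, sum=39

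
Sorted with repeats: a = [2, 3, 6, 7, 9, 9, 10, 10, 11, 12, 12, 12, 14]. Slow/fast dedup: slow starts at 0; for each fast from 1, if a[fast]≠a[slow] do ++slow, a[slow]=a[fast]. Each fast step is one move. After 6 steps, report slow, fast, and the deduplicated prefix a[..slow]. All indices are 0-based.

slow=0 fast=1: a[fast]=3≠a[slow]=2 write a[1]=3, slow++,fast++
slow=1 fast=2: a[fast]=6≠a[slow]=3 write a[2]=6, slow++,fast++
slow=2 fast=3: a[fast]=7≠a[slow]=6 write a[3]=7, slow++,fast++
slow=3 fast=4: a[fast]=9≠a[slow]=7 write a[4]=9, slow++,fast++
slow=4 fast=5: a[fast]=9=a[slow] dup, fast++
slow=4 fast=6: a[fast]=10≠a[slow]=9 write a[5]=10, slow++,fast++

slow=5, fast=7, prefix=[2, 3, 6, 7, 9, 10]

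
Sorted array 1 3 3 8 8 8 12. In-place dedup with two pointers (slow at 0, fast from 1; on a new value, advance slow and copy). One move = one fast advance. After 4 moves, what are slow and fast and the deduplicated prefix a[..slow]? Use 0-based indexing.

slow=0 fast=1: a[fast]=3≠a[slow]=1 write a[1]=3, slow++,fast++
slow=1 fast=2: a[fast]=3=a[slow] dup, fast++
slow=1 fast=3: a[fast]=8≠a[slow]=3 write a[2]=8, slow++,fast++
slow=2 fast=4: a[fast]=8=a[slow] dup, fast++

slow=2, fast=5, prefix=[1, 3, 8]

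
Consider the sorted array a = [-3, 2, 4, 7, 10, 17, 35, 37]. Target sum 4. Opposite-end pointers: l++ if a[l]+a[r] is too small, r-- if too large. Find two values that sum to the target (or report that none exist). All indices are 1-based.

l=1 r=8: -3+37=34 >4, r--
l=1 r=7: -3+35=32 >4, r--
l=1 r=6: -3+17=14 >4, r--
l=1 r=5: -3+10=7 >4, r--
l=1 r=4: -3+7=4, found

(-3, 7)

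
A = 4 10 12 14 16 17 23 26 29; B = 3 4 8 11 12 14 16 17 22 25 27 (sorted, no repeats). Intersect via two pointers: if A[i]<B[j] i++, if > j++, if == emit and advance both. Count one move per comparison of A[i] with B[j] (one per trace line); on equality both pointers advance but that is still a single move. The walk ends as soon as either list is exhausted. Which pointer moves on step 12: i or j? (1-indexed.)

j

[i=1,j=1] 4>3 → j++
[i=1,j=2] 4==4 emit → i++,j++
[i=2,j=3] 10>8 → j++
[i=2,j=4] 10<11 → i++
[i=3,j=4] 12>11 → j++
[i=3,j=5] 12==12 emit → i++,j++
[i=4,j=6] 14==14 emit → i++,j++
[i=5,j=7] 16==16 emit → i++,j++
[i=6,j=8] 17==17 emit → i++,j++
[i=7,j=9] 23>22 → j++
[i=7,j=10] 23<25 → i++
[i=8,j=10] 26>25 → j++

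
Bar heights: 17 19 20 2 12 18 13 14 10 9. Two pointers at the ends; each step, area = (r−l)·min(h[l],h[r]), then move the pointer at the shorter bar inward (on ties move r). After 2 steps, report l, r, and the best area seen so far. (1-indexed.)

l=1 r=10: min(17,9)*9=81 best=81 *, r--
l=1 r=9: min(17,10)*8=80 best=81, r--

l=1, r=8, best area=81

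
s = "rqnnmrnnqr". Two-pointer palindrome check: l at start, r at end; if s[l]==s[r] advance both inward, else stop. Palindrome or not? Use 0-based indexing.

[0,9] 'r'=='r' → l++,r--
[1,8] 'q'=='q' → l++,r--
[2,7] 'n'=='n' → l++,r--
[3,6] 'n'=='n' → l++,r--
[4,5] 'm'!='r' → stop

not a palindrome (mismatch at 4,5)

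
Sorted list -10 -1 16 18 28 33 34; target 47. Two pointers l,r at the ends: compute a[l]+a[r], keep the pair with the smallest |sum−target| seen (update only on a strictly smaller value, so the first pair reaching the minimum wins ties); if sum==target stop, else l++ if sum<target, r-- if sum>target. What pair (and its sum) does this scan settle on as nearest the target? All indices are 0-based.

pair (18, 28) with sum 46 (|Δ|=1)

l=0 r=6: -10+34=24 d=23 *, l++
l=1 r=6: -1+34=33 d=14 *, l++
l=2 r=6: 16+34=50 d=3 *, r--
l=2 r=5: 16+33=49 d=2 *, r--
l=2 r=4: 16+28=44 d=3, l++
l=3 r=4: 18+28=46 d=1 *, l++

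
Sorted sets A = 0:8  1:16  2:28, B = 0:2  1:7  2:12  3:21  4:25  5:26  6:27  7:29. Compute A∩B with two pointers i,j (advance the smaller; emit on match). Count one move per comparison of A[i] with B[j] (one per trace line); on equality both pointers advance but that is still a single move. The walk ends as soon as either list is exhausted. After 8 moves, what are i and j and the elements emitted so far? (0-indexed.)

[i=0,j=0] 8>2 → j++
[i=0,j=1] 8>7 → j++
[i=0,j=2] 8<12 → i++
[i=1,j=2] 16>12 → j++
[i=1,j=3] 16<21 → i++
[i=2,j=3] 28>21 → j++
[i=2,j=4] 28>25 → j++
[i=2,j=5] 28>26 → j++

i=2, j=6, emitted=[]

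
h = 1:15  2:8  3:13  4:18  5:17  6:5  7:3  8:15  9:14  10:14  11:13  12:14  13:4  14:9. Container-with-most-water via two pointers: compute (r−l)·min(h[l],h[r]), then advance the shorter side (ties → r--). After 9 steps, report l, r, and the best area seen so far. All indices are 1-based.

[1,14] min(15,9)*13=117 best=117 * → r--
[1,13] min(15,4)*12=48 best=117 → r--
[1,12] min(15,14)*11=154 best=154 * → r--
[1,11] min(15,13)*10=130 best=154 → r--
[1,10] min(15,14)*9=126 best=154 → r--
[1,9] min(15,14)*8=112 best=154 → r--
[1,8] min(15,15)*7=105 best=154 → r--
[1,7] min(15,3)*6=18 best=154 → r--
[1,6] min(15,5)*5=25 best=154 → r--

l=1, r=5, best area=154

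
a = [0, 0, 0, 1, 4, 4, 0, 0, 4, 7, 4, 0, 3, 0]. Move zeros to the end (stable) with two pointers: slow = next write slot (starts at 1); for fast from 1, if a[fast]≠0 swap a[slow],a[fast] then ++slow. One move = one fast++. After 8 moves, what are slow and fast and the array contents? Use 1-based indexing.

(s=1,f=1) a[fast]=0 → fast++
(s=1,f=2) a[fast]=0 → fast++
(s=1,f=3) a[fast]=0 → fast++
(s=1,f=4) a[fast]=1≠0 swap→a[1]=1 → slow++,fast++
(s=2,f=5) a[fast]=4≠0 swap→a[2]=4 → slow++,fast++
(s=3,f=6) a[fast]=4≠0 swap→a[3]=4 → slow++,fast++
(s=4,f=7) a[fast]=0 → fast++
(s=4,f=8) a[fast]=0 → fast++

slow=4, fast=9, a=[1, 4, 4, 0, 0, 0, 0, 0, 4, 7, 4, 0, 3, 0]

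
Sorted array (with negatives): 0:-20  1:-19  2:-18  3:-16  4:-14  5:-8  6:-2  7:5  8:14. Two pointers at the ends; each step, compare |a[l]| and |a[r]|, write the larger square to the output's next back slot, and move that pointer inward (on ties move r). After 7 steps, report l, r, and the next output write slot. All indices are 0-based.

l=6, r=7, next write slot=1

[0,8] |-20|>|14| out[8]=400 → l++
[1,8] |-19|>|14| out[7]=361 → l++
[2,8] |-18|>|14| out[6]=324 → l++
[3,8] |-16|>|14| out[5]=256 → l++
[4,8] |-14|<=|14| out[4]=196 → r--
[4,7] |-14|>|5| out[3]=196 → l++
[5,7] |-8|>|5| out[2]=64 → l++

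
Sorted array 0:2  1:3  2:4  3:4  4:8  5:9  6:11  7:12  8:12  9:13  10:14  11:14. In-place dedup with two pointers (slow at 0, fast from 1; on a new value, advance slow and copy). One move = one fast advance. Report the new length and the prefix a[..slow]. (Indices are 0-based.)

length 9; prefix = [2, 3, 4, 8, 9, 11, 12, 13, 14]

(s=0,f=1) a[fast]=3≠a[slow]=2 write a[1]=3 → slow++,fast++
(s=1,f=2) a[fast]=4≠a[slow]=3 write a[2]=4 → slow++,fast++
(s=2,f=3) a[fast]=4=a[slow] dup → fast++
(s=2,f=4) a[fast]=8≠a[slow]=4 write a[3]=8 → slow++,fast++
(s=3,f=5) a[fast]=9≠a[slow]=8 write a[4]=9 → slow++,fast++
(s=4,f=6) a[fast]=11≠a[slow]=9 write a[5]=11 → slow++,fast++
(s=5,f=7) a[fast]=12≠a[slow]=11 write a[6]=12 → slow++,fast++
(s=6,f=8) a[fast]=12=a[slow] dup → fast++
(s=6,f=9) a[fast]=13≠a[slow]=12 write a[7]=13 → slow++,fast++
(s=7,f=10) a[fast]=14≠a[slow]=13 write a[8]=14 → slow++,fast++
(s=8,f=11) a[fast]=14=a[slow] dup → fast++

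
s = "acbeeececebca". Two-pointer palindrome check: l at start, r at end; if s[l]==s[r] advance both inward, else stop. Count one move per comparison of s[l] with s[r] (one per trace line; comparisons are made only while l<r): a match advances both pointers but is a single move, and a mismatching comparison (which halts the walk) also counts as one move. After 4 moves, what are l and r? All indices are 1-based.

l=1 r=13: 'a'=='a', l++,r--
l=2 r=12: 'c'=='c', l++,r--
l=3 r=11: 'b'=='b', l++,r--
l=4 r=10: 'e'=='e', l++,r--

l=5, r=9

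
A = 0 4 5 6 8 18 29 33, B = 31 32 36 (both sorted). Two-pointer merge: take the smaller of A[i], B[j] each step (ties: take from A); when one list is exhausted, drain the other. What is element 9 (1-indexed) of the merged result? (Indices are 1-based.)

i=1 j=1: A[i]=0<=B[j]=31 take 0, i++
i=2 j=1: A[i]=4<=B[j]=31 take 4, i++
i=3 j=1: A[i]=5<=B[j]=31 take 5, i++
i=4 j=1: A[i]=6<=B[j]=31 take 6, i++
i=5 j=1: A[i]=8<=B[j]=31 take 8, i++
i=6 j=1: A[i]=18<=B[j]=31 take 18, i++
i=7 j=1: A[i]=29<=B[j]=31 take 29, i++
i=8 j=1: A[i]=33>B[j]=31 take 31, j++
i=8 j=2: A[i]=33>B[j]=32 take 32, j++
i=8 j=3: A[i]=33<=B[j]=36 take 33, i++
i=9 j=3: A done, take B[j]=36, j++

merged[9] = 32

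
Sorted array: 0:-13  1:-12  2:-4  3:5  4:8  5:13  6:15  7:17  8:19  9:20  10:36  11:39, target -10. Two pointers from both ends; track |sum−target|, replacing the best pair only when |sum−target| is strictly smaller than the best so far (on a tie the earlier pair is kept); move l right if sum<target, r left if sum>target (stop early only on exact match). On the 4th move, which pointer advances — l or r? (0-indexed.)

r

[0,11] -13+39=26 d=36 * → r--
[0,10] -13+36=23 d=33 * → r--
[0,9] -13+20=7 d=17 * → r--
[0,8] -13+19=6 d=16 * → r--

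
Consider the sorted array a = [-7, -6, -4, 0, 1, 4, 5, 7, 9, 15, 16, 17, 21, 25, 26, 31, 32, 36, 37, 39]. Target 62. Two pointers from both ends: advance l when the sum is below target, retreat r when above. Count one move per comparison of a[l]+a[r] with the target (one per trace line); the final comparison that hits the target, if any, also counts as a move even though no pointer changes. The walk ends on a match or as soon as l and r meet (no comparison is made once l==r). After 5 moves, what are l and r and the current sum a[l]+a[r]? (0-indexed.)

l=5, r=19, sum=43

l=0 r=19: -7+39=32 <62, l++
l=1 r=19: -6+39=33 <62, l++
l=2 r=19: -4+39=35 <62, l++
l=3 r=19: 0+39=39 <62, l++
l=4 r=19: 1+39=40 <62, l++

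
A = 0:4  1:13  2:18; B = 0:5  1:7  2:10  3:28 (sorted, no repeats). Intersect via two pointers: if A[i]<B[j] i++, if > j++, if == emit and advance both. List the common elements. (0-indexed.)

intersection = []

[i=0,j=0] 4<5 → i++
[i=1,j=0] 13>5 → j++
[i=1,j=1] 13>7 → j++
[i=1,j=2] 13>10 → j++
[i=1,j=3] 13<28 → i++
[i=2,j=3] 18<28 → i++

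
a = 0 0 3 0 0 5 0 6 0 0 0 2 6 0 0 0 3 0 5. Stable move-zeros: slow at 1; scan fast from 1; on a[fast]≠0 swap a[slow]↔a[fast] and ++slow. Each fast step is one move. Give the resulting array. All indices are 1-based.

[3, 5, 6, 2, 6, 3, 5, 0, 0, 0, 0, 0, 0, 0, 0, 0, 0, 0, 0]

(s=1,f=1) a[fast]=0 → fast++
(s=1,f=2) a[fast]=0 → fast++
(s=1,f=3) a[fast]=3≠0 swap→a[1]=3 → slow++,fast++
(s=2,f=4) a[fast]=0 → fast++
(s=2,f=5) a[fast]=0 → fast++
(s=2,f=6) a[fast]=5≠0 swap→a[2]=5 → slow++,fast++
(s=3,f=7) a[fast]=0 → fast++
(s=3,f=8) a[fast]=6≠0 swap→a[3]=6 → slow++,fast++
(s=4,f=9) a[fast]=0 → fast++
(s=4,f=10) a[fast]=0 → fast++
(s=4,f=11) a[fast]=0 → fast++
(s=4,f=12) a[fast]=2≠0 swap→a[4]=2 → slow++,fast++
(s=5,f=13) a[fast]=6≠0 swap→a[5]=6 → slow++,fast++
(s=6,f=14) a[fast]=0 → fast++
(s=6,f=15) a[fast]=0 → fast++
(s=6,f=16) a[fast]=0 → fast++
(s=6,f=17) a[fast]=3≠0 swap→a[6]=3 → slow++,fast++
(s=7,f=18) a[fast]=0 → fast++
(s=7,f=19) a[fast]=5≠0 swap→a[7]=5 → slow++,fast++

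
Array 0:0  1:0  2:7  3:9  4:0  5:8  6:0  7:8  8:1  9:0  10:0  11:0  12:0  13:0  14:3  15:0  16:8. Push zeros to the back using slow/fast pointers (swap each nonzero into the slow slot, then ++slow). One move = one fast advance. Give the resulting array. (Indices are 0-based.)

[7, 9, 8, 8, 1, 3, 8, 0, 0, 0, 0, 0, 0, 0, 0, 0, 0]

slow=0 fast=0: a[fast]=0, fast++
slow=0 fast=1: a[fast]=0, fast++
slow=0 fast=2: a[fast]=7≠0 swap→a[0]=7, slow++,fast++
slow=1 fast=3: a[fast]=9≠0 swap→a[1]=9, slow++,fast++
slow=2 fast=4: a[fast]=0, fast++
slow=2 fast=5: a[fast]=8≠0 swap→a[2]=8, slow++,fast++
slow=3 fast=6: a[fast]=0, fast++
slow=3 fast=7: a[fast]=8≠0 swap→a[3]=8, slow++,fast++
slow=4 fast=8: a[fast]=1≠0 swap→a[4]=1, slow++,fast++
slow=5 fast=9: a[fast]=0, fast++
slow=5 fast=10: a[fast]=0, fast++
slow=5 fast=11: a[fast]=0, fast++
slow=5 fast=12: a[fast]=0, fast++
slow=5 fast=13: a[fast]=0, fast++
slow=5 fast=14: a[fast]=3≠0 swap→a[5]=3, slow++,fast++
slow=6 fast=15: a[fast]=0, fast++
slow=6 fast=16: a[fast]=8≠0 swap→a[6]=8, slow++,fast++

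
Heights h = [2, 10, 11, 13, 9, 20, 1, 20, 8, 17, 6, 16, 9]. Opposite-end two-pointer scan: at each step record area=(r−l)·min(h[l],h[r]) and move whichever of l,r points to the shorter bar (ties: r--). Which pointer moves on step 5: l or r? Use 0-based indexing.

l

[0,12] min(2,9)*12=24 best=24 * → l++
[1,12] min(10,9)*11=99 best=99 * → r--
[1,11] min(10,16)*10=100 best=100 * → l++
[2,11] min(11,16)*9=99 best=100 → l++
[3,11] min(13,16)*8=104 best=104 * → l++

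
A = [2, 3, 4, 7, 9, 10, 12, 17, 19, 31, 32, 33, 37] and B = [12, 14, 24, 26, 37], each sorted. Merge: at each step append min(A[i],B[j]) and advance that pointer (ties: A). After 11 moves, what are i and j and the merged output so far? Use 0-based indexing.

[i=0,j=0] A[i]=2<=B[j]=12 take 2 → i++
[i=1,j=0] A[i]=3<=B[j]=12 take 3 → i++
[i=2,j=0] A[i]=4<=B[j]=12 take 4 → i++
[i=3,j=0] A[i]=7<=B[j]=12 take 7 → i++
[i=4,j=0] A[i]=9<=B[j]=12 take 9 → i++
[i=5,j=0] A[i]=10<=B[j]=12 take 10 → i++
[i=6,j=0] A[i]=12<=B[j]=12 take 12 → i++
[i=7,j=0] A[i]=17>B[j]=12 take 12 → j++
[i=7,j=1] A[i]=17>B[j]=14 take 14 → j++
[i=7,j=2] A[i]=17<=B[j]=24 take 17 → i++
[i=8,j=2] A[i]=19<=B[j]=24 take 19 → i++

i=9, j=2, merged so far=[2, 3, 4, 7, 9, 10, 12, 12, 14, 17, 19]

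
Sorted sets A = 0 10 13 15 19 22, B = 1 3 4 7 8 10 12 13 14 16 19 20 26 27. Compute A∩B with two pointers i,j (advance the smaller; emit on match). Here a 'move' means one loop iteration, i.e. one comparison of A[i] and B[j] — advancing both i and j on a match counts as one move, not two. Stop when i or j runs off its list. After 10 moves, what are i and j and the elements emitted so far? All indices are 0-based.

[i=0,j=0] 0<1 → i++
[i=1,j=0] 10>1 → j++
[i=1,j=1] 10>3 → j++
[i=1,j=2] 10>4 → j++
[i=1,j=3] 10>7 → j++
[i=1,j=4] 10>8 → j++
[i=1,j=5] 10==10 emit → i++,j++
[i=2,j=6] 13>12 → j++
[i=2,j=7] 13==13 emit → i++,j++
[i=3,j=8] 15>14 → j++

i=3, j=9, emitted=[10, 13]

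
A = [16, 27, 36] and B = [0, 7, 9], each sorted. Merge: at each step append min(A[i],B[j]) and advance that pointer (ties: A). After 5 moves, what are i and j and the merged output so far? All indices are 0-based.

i=2, j=3, merged so far=[0, 7, 9, 16, 27]

i=0 j=0: A[i]=16>B[j]=0 take 0, j++
i=0 j=1: A[i]=16>B[j]=7 take 7, j++
i=0 j=2: A[i]=16>B[j]=9 take 9, j++
i=0 j=3: B done, take A[i]=16, i++
i=1 j=3: B done, take A[i]=27, i++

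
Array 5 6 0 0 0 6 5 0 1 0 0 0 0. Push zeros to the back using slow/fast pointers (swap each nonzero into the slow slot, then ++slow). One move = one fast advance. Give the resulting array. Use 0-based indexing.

[5, 6, 6, 5, 1, 0, 0, 0, 0, 0, 0, 0, 0]

(s=0,f=0) a[fast]=5≠0 swap→a[0]=5 → slow++,fast++
(s=1,f=1) a[fast]=6≠0 swap→a[1]=6 → slow++,fast++
(s=2,f=2) a[fast]=0 → fast++
(s=2,f=3) a[fast]=0 → fast++
(s=2,f=4) a[fast]=0 → fast++
(s=2,f=5) a[fast]=6≠0 swap→a[2]=6 → slow++,fast++
(s=3,f=6) a[fast]=5≠0 swap→a[3]=5 → slow++,fast++
(s=4,f=7) a[fast]=0 → fast++
(s=4,f=8) a[fast]=1≠0 swap→a[4]=1 → slow++,fast++
(s=5,f=9) a[fast]=0 → fast++
(s=5,f=10) a[fast]=0 → fast++
(s=5,f=11) a[fast]=0 → fast++
(s=5,f=12) a[fast]=0 → fast++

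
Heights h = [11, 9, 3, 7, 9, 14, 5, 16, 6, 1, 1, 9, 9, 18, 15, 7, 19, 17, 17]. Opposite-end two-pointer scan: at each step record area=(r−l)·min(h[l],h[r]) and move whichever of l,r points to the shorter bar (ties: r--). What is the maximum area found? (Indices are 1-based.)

max area = 198

[1,19] min(11,17)*18=198 best=198 * → l++
[2,19] min(9,17)*17=153 best=198 → l++
[3,19] min(3,17)*16=48 best=198 → l++
[4,19] min(7,17)*15=105 best=198 → l++
[5,19] min(9,17)*14=126 best=198 → l++
[6,19] min(14,17)*13=182 best=198 → l++
[7,19] min(5,17)*12=60 best=198 → l++
[8,19] min(16,17)*11=176 best=198 → l++
[9,19] min(6,17)*10=60 best=198 → l++
[10,19] min(1,17)*9=9 best=198 → l++
[11,19] min(1,17)*8=8 best=198 → l++
[12,19] min(9,17)*7=63 best=198 → l++
[13,19] min(9,17)*6=54 best=198 → l++
[14,19] min(18,17)*5=85 best=198 → r--
[14,18] min(18,17)*4=68 best=198 → r--
[14,17] min(18,19)*3=54 best=198 → l++
[15,17] min(15,19)*2=30 best=198 → l++
[16,17] min(7,19)*1=7 best=198 → l++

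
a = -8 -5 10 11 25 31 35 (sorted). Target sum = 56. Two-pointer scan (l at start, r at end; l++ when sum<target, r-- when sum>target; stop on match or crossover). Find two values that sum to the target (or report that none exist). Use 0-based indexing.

l=0 r=6: -8+35=27 <56, l++
l=1 r=6: -5+35=30 <56, l++
l=2 r=6: 10+35=45 <56, l++
l=3 r=6: 11+35=46 <56, l++
l=4 r=6: 25+35=60 >56, r--
l=4 r=5: 25+31=56, found

(25, 31)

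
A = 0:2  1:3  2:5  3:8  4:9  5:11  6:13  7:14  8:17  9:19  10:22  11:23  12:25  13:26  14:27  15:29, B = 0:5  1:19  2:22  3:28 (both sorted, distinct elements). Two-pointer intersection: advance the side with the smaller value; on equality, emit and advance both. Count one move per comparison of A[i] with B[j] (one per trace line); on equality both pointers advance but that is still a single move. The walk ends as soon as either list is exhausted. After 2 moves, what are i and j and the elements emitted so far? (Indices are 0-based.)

i=2, j=0, emitted=[]

i=0 j=0: 2<5, i++
i=1 j=0: 3<5, i++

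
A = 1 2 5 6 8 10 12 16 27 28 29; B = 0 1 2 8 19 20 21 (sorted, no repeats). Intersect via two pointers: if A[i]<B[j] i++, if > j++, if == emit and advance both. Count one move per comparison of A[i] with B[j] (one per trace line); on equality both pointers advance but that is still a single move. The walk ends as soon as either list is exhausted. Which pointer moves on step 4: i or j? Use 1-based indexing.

[i=1,j=1] 1>0 → j++
[i=1,j=2] 1==1 emit → i++,j++
[i=2,j=3] 2==2 emit → i++,j++
[i=3,j=4] 5<8 → i++

i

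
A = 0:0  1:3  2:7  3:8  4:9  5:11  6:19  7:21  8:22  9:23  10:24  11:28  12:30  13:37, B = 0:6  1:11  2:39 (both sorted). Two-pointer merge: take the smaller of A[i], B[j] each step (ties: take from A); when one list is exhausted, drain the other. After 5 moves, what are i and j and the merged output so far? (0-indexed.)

i=4, j=1, merged so far=[0, 3, 6, 7, 8]

i=0 j=0: A[i]=0<=B[j]=6 take 0, i++
i=1 j=0: A[i]=3<=B[j]=6 take 3, i++
i=2 j=0: A[i]=7>B[j]=6 take 6, j++
i=2 j=1: A[i]=7<=B[j]=11 take 7, i++
i=3 j=1: A[i]=8<=B[j]=11 take 8, i++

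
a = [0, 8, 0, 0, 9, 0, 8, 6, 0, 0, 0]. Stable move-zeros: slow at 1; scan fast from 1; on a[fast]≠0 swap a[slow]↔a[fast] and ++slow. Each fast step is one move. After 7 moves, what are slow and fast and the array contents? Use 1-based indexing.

slow=4, fast=8, a=[8, 9, 8, 0, 0, 0, 0, 6, 0, 0, 0]

slow=1 fast=1: a[fast]=0, fast++
slow=1 fast=2: a[fast]=8≠0 swap→a[1]=8, slow++,fast++
slow=2 fast=3: a[fast]=0, fast++
slow=2 fast=4: a[fast]=0, fast++
slow=2 fast=5: a[fast]=9≠0 swap→a[2]=9, slow++,fast++
slow=3 fast=6: a[fast]=0, fast++
slow=3 fast=7: a[fast]=8≠0 swap→a[3]=8, slow++,fast++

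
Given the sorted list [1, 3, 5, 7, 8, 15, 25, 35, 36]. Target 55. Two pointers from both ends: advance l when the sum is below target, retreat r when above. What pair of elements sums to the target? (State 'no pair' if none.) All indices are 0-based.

no pair

l=0 r=8: 1+36=37 <55, l++
l=1 r=8: 3+36=39 <55, l++
l=2 r=8: 5+36=41 <55, l++
l=3 r=8: 7+36=43 <55, l++
l=4 r=8: 8+36=44 <55, l++
l=5 r=8: 15+36=51 <55, l++
l=6 r=8: 25+36=61 >55, r--
l=6 r=7: 25+35=60 >55, r--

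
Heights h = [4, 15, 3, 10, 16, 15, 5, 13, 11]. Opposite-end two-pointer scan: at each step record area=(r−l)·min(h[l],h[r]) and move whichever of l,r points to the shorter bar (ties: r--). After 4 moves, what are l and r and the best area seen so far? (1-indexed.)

l=2, r=6, best area=78

l=1 r=9: min(4,11)*8=32 best=32 *, l++
l=2 r=9: min(15,11)*7=77 best=77 *, r--
l=2 r=8: min(15,13)*6=78 best=78 *, r--
l=2 r=7: min(15,5)*5=25 best=78, r--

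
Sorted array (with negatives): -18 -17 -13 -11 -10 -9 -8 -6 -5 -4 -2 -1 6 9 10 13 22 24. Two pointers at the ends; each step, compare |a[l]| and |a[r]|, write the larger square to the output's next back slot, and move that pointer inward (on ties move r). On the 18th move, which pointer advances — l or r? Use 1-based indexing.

r

[1,18] |-18|<=|24| out[18]=576 → r--
[1,17] |-18|<=|22| out[17]=484 → r--
[1,16] |-18|>|13| out[16]=324 → l++
[2,16] |-17|>|13| out[15]=289 → l++
[3,16] |-13|<=|13| out[14]=169 → r--
[3,15] |-13|>|10| out[13]=169 → l++
[4,15] |-11|>|10| out[12]=121 → l++
[5,15] |-10|<=|10| out[11]=100 → r--
[5,14] |-10|>|9| out[10]=100 → l++
[6,14] |-9|<=|9| out[9]=81 → r--
[6,13] |-9|>|6| out[8]=81 → l++
[7,13] |-8|>|6| out[7]=64 → l++
[8,13] |-6|<=|6| out[6]=36 → r--
[8,12] |-6|>|-1| out[5]=36 → l++
[9,12] |-5|>|-1| out[4]=25 → l++
[10,12] |-4|>|-1| out[3]=16 → l++
[11,12] |-2|>|-1| out[2]=4 → l++
[12,12] |-1|<=|-1| out[1]=1 → r--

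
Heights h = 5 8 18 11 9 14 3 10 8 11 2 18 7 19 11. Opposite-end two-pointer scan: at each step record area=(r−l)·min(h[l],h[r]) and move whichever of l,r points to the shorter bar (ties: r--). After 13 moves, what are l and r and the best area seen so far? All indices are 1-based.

l=13, r=14, best area=198

l=1 r=15: min(5,11)*14=70 best=70 *, l++
l=2 r=15: min(8,11)*13=104 best=104 *, l++
l=3 r=15: min(18,11)*12=132 best=132 *, r--
l=3 r=14: min(18,19)*11=198 best=198 *, l++
l=4 r=14: min(11,19)*10=110 best=198, l++
l=5 r=14: min(9,19)*9=81 best=198, l++
l=6 r=14: min(14,19)*8=112 best=198, l++
l=7 r=14: min(3,19)*7=21 best=198, l++
l=8 r=14: min(10,19)*6=60 best=198, l++
l=9 r=14: min(8,19)*5=40 best=198, l++
l=10 r=14: min(11,19)*4=44 best=198, l++
l=11 r=14: min(2,19)*3=6 best=198, l++
l=12 r=14: min(18,19)*2=36 best=198, l++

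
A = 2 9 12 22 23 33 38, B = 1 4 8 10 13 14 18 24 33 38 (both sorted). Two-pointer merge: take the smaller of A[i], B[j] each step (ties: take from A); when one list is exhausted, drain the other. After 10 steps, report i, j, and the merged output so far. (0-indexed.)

[i=0,j=0] A[i]=2>B[j]=1 take 1 → j++
[i=0,j=1] A[i]=2<=B[j]=4 take 2 → i++
[i=1,j=1] A[i]=9>B[j]=4 take 4 → j++
[i=1,j=2] A[i]=9>B[j]=8 take 8 → j++
[i=1,j=3] A[i]=9<=B[j]=10 take 9 → i++
[i=2,j=3] A[i]=12>B[j]=10 take 10 → j++
[i=2,j=4] A[i]=12<=B[j]=13 take 12 → i++
[i=3,j=4] A[i]=22>B[j]=13 take 13 → j++
[i=3,j=5] A[i]=22>B[j]=14 take 14 → j++
[i=3,j=6] A[i]=22>B[j]=18 take 18 → j++

i=3, j=7, merged so far=[1, 2, 4, 8, 9, 10, 12, 13, 14, 18]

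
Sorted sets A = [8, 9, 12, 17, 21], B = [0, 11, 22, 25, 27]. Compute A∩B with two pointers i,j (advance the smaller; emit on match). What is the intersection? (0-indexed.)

i=0 j=0: 8>0, j++
i=0 j=1: 8<11, i++
i=1 j=1: 9<11, i++
i=2 j=1: 12>11, j++
i=2 j=2: 12<22, i++
i=3 j=2: 17<22, i++
i=4 j=2: 21<22, i++

intersection = []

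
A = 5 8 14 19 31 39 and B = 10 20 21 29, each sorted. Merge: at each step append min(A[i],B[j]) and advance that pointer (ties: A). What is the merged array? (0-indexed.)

[5, 8, 10, 14, 19, 20, 21, 29, 31, 39]

i=0 j=0: A[i]=5<=B[j]=10 take 5, i++
i=1 j=0: A[i]=8<=B[j]=10 take 8, i++
i=2 j=0: A[i]=14>B[j]=10 take 10, j++
i=2 j=1: A[i]=14<=B[j]=20 take 14, i++
i=3 j=1: A[i]=19<=B[j]=20 take 19, i++
i=4 j=1: A[i]=31>B[j]=20 take 20, j++
i=4 j=2: A[i]=31>B[j]=21 take 21, j++
i=4 j=3: A[i]=31>B[j]=29 take 29, j++
i=4 j=4: B done, take A[i]=31, i++
i=5 j=4: B done, take A[i]=39, i++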